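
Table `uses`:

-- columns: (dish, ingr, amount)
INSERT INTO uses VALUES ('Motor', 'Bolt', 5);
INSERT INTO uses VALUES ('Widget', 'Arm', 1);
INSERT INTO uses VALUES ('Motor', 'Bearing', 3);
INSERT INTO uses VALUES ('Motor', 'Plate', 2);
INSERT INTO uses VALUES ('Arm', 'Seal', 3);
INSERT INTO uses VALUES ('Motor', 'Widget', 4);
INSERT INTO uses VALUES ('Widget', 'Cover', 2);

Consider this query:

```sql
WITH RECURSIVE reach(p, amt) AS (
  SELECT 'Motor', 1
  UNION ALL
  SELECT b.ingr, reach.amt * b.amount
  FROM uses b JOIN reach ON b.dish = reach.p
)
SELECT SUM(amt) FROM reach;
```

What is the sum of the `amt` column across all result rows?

Base: (Motor, amt=1).
Iteration 1: components of {Motor} -> Bearing = 1*3 = 3, Bolt = 1*5 = 5, Plate = 1*2 = 2, Widget = 1*4 = 4.
Iteration 2: components of {Bearing,Bolt,Plate,Widget} -> Arm = 4*1 = 4, Cover = 4*2 = 8.
Iteration 3: components of {Arm,Cover} -> Seal = 4*3 = 12.
Iteration 4: no further components; recursion stops.
SUM(amt) = 1 + 2 + 5 + 4 + 3 + 4 + 8 + 12 = 39.

39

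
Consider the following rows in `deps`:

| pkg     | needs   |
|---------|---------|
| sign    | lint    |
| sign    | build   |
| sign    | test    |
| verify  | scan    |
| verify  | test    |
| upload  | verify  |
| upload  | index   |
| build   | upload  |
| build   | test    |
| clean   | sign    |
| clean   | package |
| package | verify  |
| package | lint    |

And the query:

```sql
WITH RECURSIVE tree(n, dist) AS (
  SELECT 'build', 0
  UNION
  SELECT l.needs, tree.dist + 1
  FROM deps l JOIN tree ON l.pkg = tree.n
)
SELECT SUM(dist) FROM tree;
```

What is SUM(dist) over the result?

Base: (build, dist=0).
Iteration 1: edges from {build} -> (test, dist=1), (upload, dist=1).
Iteration 2: edges from {test,upload} -> (index, dist=2), (verify, dist=2).
Iteration 3: edges from {index,verify} -> (scan, dist=3), (test, dist=3).
Iteration 4: no outgoing edges from {scan,test}; recursion stops.
SUM(dist) = 0 + 1 + 1 + 2 + 2 + 3 + 3 = 12.

12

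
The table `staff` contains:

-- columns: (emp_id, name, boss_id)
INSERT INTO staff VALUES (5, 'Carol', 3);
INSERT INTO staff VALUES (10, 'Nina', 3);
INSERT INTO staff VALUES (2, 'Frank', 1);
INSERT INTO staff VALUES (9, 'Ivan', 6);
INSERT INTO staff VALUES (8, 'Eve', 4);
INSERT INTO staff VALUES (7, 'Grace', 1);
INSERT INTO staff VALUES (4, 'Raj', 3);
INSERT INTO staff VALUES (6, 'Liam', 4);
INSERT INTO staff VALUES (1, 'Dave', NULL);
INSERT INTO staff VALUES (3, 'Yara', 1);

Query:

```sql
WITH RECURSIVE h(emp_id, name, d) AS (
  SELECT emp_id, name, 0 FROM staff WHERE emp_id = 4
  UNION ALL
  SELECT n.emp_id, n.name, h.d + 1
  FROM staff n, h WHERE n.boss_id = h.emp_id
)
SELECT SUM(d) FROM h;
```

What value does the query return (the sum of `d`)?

Base: emp_id=4 (Raj) at d 0.
Iteration 1: rows with boss_id in {4} -> Liam (id 6, d 1), Eve (id 8, d 1).
Iteration 2: rows with boss_id in {6,8} -> Ivan (id 9, d 2).
Iteration 3: no rows with boss_id in {9}; recursion stops.
SUM(d) = 0 + 1 + 1 + 2 = 4.

4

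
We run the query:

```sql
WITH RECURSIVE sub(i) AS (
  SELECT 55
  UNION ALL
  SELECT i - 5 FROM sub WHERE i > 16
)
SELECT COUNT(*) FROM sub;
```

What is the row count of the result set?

9

Base: i=55.
Iteration 1: 55 > 16 holds -> i = 55 - 5 = 50.
Iteration 2: 50 > 16 holds -> i = 50 - 5 = 45.
Iteration 3: 45 > 16 holds -> i = 45 - 5 = 40.
Iteration 4: 40 > 16 holds -> i = 40 - 5 = 35.
Iteration 5: 35 > 16 holds -> i = 35 - 5 = 30.
Iteration 6: 30 > 16 holds -> i = 30 - 5 = 25.
Iteration 7: 25 > 16 holds -> i = 25 - 5 = 20.
Iteration 8: 20 > 16 holds -> i = 20 - 5 = 15.
Iteration 9: 15 > 16 fails; recursion stops.
Total rows emitted: 9.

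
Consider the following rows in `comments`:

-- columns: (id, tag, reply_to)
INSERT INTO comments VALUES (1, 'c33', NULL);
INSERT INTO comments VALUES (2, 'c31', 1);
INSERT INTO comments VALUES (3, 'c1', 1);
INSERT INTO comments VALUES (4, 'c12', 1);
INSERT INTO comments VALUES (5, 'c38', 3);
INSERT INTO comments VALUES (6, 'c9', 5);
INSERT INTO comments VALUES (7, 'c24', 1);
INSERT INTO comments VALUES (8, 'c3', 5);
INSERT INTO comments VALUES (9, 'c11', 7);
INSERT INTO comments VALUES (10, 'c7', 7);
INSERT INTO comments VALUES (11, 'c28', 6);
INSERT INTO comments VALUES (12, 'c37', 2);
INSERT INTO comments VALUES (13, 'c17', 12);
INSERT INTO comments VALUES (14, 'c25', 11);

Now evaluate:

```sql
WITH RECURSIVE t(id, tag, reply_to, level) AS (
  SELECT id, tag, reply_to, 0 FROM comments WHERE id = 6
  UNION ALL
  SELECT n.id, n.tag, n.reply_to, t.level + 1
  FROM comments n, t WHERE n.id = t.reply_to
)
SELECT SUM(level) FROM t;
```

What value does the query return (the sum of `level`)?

6

Base: id=6 (c9), reply_to=5, level 0.
Iteration 1: join on id=5 -> c38 (id 5, reply_to=3, level 1).
Iteration 2: join on id=3 -> c1 (id 3, reply_to=1, level 2).
Iteration 3: join on id=1 -> c33 (id 1, reply_to=NULL, level 3).
Iteration 4: reply_to is NULL; no match; recursion stops.
SUM(level) = 0 + 1 + 2 + 3 = 6.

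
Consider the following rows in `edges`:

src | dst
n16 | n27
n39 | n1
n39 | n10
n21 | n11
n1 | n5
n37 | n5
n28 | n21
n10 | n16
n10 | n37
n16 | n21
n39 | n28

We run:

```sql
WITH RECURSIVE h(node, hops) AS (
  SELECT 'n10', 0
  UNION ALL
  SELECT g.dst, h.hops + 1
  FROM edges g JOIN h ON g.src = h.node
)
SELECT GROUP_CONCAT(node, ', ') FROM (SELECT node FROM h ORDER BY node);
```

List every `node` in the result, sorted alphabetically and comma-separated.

n10, n11, n16, n21, n27, n37, n5

Base: (n10, hops=0).
Iteration 1: edges from {n10} -> (n16, hops=1), (n37, hops=1).
Iteration 2: edges from {n16,n37} -> (n21, hops=2), (n27, hops=2), (n5, hops=2).
Iteration 3: edges from {n21,n27,n5} -> (n11, hops=3).
Iteration 4: no outgoing edges from {n11}; recursion stops.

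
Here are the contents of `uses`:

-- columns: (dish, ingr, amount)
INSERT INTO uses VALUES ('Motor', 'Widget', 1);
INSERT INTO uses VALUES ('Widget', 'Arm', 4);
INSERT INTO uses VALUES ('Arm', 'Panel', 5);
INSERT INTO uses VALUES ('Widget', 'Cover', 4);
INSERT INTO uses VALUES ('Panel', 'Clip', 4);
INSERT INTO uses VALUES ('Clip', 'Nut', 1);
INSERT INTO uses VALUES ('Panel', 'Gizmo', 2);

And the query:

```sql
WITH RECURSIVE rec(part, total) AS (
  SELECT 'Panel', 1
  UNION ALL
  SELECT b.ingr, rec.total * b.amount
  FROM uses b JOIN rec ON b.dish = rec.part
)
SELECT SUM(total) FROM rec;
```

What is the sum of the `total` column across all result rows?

11

Base: (Panel, total=1).
Iteration 1: components of {Panel} -> Clip = 1*4 = 4, Gizmo = 1*2 = 2.
Iteration 2: components of {Clip,Gizmo} -> Nut = 4*1 = 4.
Iteration 3: no further components; recursion stops.
SUM(total) = 1 + 4 + 2 + 4 = 11.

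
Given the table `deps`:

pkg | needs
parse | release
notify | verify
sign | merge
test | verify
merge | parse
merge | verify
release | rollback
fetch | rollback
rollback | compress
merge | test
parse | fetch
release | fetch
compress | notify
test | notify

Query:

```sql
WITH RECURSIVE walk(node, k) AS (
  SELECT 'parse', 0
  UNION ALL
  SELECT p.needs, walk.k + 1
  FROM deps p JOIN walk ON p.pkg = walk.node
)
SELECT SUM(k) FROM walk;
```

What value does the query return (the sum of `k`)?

50

Base: (parse, k=0).
Iteration 1: edges from {parse} -> (fetch, k=1), (release, k=1).
Iteration 2: edges from {fetch,release} -> (fetch, k=2), (rollback, k=2) x2. [UNION ALL keeps all 3 new rows, including repeats]
Iteration 3: edges from {fetch,rollback} -> (compress, k=3) x2, (rollback, k=3). [UNION ALL keeps all 3 new rows, including repeats]
Iteration 4: edges from {compress,rollback} -> (compress, k=4), (notify, k=4) x2. [UNION ALL keeps all 3 new rows, including repeats]
Iteration 5: edges from {compress,notify} -> (notify, k=5), (verify, k=5) x2. [UNION ALL keeps all 3 new rows, including repeats]
Iteration 6: edges from {notify,verify} -> (verify, k=6).
Iteration 7: no outgoing edges from {verify}; recursion stops.
SUM(k) = 0 + 1 + 1 + 2 + 2 + 2 + 3 + 3 + 3 + 4 + 4 + 4 + 5 + 5 + 5 + 6 = 50.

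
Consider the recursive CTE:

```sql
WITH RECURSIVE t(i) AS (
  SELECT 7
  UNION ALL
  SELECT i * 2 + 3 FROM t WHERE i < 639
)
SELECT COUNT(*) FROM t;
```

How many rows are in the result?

Base: i=7.
Iteration 1: 7 < 639 holds -> i = 7 * 2 + 3 = 17.
Iteration 2: 17 < 639 holds -> i = 17 * 2 + 3 = 37.
Iteration 3: 37 < 639 holds -> i = 37 * 2 + 3 = 77.
Iteration 4: 77 < 639 holds -> i = 77 * 2 + 3 = 157.
Iteration 5: 157 < 639 holds -> i = 157 * 2 + 3 = 317.
Iteration 6: 317 < 639 holds -> i = 317 * 2 + 3 = 637.
Iteration 7: 637 < 639 holds -> i = 637 * 2 + 3 = 1277.
Iteration 8: 1277 < 639 fails; recursion stops.
Total rows emitted: 8.

8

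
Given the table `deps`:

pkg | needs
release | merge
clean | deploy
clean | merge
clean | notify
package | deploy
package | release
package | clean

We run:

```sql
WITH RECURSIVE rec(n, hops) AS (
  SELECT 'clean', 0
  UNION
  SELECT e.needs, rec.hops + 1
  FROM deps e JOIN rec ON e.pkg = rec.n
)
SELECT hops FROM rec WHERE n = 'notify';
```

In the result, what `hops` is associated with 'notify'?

1

Base: (clean, hops=0).
Iteration 1: edges from {clean} -> (deploy, hops=1), (merge, hops=1), (notify, hops=1).
Iteration 2: no outgoing edges from {deploy,merge,notify}; recursion stops.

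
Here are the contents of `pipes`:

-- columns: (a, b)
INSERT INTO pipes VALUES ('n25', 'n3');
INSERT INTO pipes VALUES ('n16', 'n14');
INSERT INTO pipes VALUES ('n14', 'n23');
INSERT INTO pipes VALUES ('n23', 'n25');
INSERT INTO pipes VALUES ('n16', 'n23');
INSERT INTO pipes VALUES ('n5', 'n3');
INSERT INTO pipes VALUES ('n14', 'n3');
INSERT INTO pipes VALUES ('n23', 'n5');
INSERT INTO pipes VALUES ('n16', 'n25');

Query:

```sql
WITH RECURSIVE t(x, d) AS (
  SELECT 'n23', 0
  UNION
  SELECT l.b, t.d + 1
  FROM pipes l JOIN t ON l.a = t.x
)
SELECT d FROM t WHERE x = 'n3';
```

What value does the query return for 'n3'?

Base: (n23, d=0).
Iteration 1: edges from {n23} -> (n25, d=1), (n5, d=1).
Iteration 2: edges from {n25,n5} -> (n3, d=2). [UNION drops 1 duplicate row(s)]
Iteration 3: no outgoing edges from {n3}; recursion stops.

2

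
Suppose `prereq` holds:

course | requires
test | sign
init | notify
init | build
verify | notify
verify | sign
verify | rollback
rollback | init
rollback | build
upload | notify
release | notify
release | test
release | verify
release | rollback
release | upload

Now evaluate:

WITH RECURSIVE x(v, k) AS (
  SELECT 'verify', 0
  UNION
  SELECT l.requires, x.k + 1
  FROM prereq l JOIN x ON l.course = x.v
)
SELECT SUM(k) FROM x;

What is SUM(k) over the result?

Base: (verify, k=0).
Iteration 1: edges from {verify} -> (notify, k=1), (rollback, k=1), (sign, k=1).
Iteration 2: edges from {notify,rollback,sign} -> (build, k=2), (init, k=2).
Iteration 3: edges from {build,init} -> (build, k=3), (notify, k=3).
Iteration 4: no outgoing edges from {build,notify}; recursion stops.
SUM(k) = 0 + 1 + 1 + 1 + 2 + 2 + 3 + 3 = 13.

13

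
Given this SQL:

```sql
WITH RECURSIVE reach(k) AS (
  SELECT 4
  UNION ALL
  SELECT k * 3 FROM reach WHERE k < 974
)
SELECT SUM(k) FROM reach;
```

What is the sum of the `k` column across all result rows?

Base: k=4.
Iteration 1: 4 < 974 holds -> k = 4 * 3 = 12.
Iteration 2: 12 < 974 holds -> k = 12 * 3 = 36.
Iteration 3: 36 < 974 holds -> k = 36 * 3 = 108.
Iteration 4: 108 < 974 holds -> k = 108 * 3 = 324.
Iteration 5: 324 < 974 holds -> k = 324 * 3 = 972.
Iteration 6: 972 < 974 holds -> k = 972 * 3 = 2916.
Iteration 7: 2916 < 974 fails; recursion stops.
SUM(k) = 4 + 12 + 36 + 108 + 324 + 972 + 2916 = 4372.

4372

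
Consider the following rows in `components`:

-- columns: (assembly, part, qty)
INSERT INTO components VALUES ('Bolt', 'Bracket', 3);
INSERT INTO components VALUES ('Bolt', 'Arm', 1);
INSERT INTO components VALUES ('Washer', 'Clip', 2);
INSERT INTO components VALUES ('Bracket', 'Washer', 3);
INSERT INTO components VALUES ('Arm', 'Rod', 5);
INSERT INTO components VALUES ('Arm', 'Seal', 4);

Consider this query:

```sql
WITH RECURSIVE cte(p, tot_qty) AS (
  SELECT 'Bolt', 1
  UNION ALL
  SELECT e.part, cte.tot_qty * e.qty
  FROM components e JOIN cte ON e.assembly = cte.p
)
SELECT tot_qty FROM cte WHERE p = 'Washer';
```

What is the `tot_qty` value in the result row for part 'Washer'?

9

Base: (Bolt, tot_qty=1).
Iteration 1: components of {Bolt} -> Arm = 1*1 = 1, Bracket = 1*3 = 3.
Iteration 2: components of {Arm,Bracket} -> Rod = 1*5 = 5, Seal = 1*4 = 4, Washer = 3*3 = 9.
Iteration 3: components of {Rod,Seal,Washer} -> Clip = 9*2 = 18.
Iteration 4: no further components; recursion stops.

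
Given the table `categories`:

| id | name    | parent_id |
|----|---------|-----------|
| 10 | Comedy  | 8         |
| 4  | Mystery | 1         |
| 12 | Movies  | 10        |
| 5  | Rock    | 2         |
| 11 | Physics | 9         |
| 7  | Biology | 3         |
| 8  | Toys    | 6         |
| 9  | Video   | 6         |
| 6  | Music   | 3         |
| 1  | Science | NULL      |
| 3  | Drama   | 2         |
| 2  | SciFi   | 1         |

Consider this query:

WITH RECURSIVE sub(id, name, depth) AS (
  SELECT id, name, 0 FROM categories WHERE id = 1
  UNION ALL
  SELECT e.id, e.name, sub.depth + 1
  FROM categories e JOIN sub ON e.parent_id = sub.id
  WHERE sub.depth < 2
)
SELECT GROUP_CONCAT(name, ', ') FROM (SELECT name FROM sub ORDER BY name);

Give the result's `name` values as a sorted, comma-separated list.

Drama, Mystery, Rock, SciFi, Science

Base: id=1 (Science) at depth 0.
Iteration 1: rows with parent_id in {1} -> SciFi (id 2, depth 1), Mystery (id 4, depth 1).
Iteration 2: rows with parent_id in {2,4} -> Drama (id 3, depth 2), Rock (id 5, depth 2).
Iteration 3: depth < 2 fails for all current rows; recursion stops.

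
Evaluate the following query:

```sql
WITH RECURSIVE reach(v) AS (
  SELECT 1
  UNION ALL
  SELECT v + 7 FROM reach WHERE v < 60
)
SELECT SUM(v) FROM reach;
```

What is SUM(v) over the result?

Base: v=1.
Iteration 1: 1 < 60 holds -> v = 1 + 7 = 8.
Iteration 2: 8 < 60 holds -> v = 8 + 7 = 15.
Iteration 3: 15 < 60 holds -> v = 15 + 7 = 22.
Iteration 4: 22 < 60 holds -> v = 22 + 7 = 29.
Iteration 5: 29 < 60 holds -> v = 29 + 7 = 36.
Iteration 6: 36 < 60 holds -> v = 36 + 7 = 43.
Iteration 7: 43 < 60 holds -> v = 43 + 7 = 50.
Iteration 8: 50 < 60 holds -> v = 50 + 7 = 57.
Iteration 9: 57 < 60 holds -> v = 57 + 7 = 64.
Iteration 10: 64 < 60 fails; recursion stops.
SUM(v) = 1 + 8 + 15 + 22 + 29 + 36 + 43 + 50 + 57 + 64 = 325.

325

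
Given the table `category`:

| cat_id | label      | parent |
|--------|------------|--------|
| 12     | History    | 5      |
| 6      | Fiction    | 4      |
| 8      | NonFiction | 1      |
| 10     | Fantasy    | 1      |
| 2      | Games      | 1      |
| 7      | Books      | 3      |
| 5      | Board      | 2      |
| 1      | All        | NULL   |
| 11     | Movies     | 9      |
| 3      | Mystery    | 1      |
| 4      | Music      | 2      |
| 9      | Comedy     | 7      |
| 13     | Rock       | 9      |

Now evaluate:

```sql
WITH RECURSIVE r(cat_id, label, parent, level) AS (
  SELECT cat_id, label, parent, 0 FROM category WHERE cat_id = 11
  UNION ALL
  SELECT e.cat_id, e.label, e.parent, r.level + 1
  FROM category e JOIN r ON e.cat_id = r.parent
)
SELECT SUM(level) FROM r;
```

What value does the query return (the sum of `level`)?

10

Base: cat_id=11 (Movies), parent=9, level 0.
Iteration 1: join on cat_id=9 -> Comedy (id 9, parent=7, level 1).
Iteration 2: join on cat_id=7 -> Books (id 7, parent=3, level 2).
Iteration 3: join on cat_id=3 -> Mystery (id 3, parent=1, level 3).
Iteration 4: join on cat_id=1 -> All (id 1, parent=NULL, level 4).
Iteration 5: parent is NULL; no match; recursion stops.
SUM(level) = 0 + 1 + 2 + 3 + 4 = 10.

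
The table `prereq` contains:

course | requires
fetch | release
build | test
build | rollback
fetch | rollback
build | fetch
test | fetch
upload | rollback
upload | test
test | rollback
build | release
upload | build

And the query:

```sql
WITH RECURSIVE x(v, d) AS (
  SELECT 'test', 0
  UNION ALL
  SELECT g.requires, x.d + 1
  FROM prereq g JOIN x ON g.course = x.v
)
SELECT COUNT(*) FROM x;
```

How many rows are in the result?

5

Base: (test, d=0).
Iteration 1: edges from {test} -> (fetch, d=1), (rollback, d=1).
Iteration 2: edges from {fetch,rollback} -> (release, d=2), (rollback, d=2).
Iteration 3: no outgoing edges from {release,rollback}; recursion stops.
Total rows emitted: 5.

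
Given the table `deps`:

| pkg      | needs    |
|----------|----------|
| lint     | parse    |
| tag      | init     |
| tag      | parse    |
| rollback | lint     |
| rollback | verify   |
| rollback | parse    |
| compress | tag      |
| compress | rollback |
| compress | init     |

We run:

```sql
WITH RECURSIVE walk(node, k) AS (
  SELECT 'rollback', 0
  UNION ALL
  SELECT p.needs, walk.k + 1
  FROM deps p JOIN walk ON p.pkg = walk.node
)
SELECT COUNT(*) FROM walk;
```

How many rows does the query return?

5

Base: (rollback, k=0).
Iteration 1: edges from {rollback} -> (lint, k=1), (parse, k=1), (verify, k=1).
Iteration 2: edges from {lint,parse,verify} -> (parse, k=2).
Iteration 3: no outgoing edges from {parse}; recursion stops.
Total rows emitted: 5.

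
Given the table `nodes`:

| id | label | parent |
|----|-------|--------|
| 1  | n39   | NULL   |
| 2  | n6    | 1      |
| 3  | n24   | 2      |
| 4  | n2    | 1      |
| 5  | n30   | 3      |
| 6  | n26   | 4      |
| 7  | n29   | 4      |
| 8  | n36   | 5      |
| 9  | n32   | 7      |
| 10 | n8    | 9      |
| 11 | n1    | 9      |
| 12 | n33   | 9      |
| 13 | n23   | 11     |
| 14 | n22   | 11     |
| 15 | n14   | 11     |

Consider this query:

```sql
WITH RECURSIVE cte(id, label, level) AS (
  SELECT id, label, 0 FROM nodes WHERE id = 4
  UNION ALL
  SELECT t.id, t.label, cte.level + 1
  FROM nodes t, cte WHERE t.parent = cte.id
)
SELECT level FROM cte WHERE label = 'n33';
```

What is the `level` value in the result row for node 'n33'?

Base: id=4 (n2) at level 0.
Iteration 1: rows with parent in {4} -> n26 (id 6, level 1), n29 (id 7, level 1).
Iteration 2: rows with parent in {6,7} -> n32 (id 9, level 2).
Iteration 3: rows with parent in {9} -> n8 (id 10, level 3), n1 (id 11, level 3), n33 (id 12, level 3).
Iteration 4: rows with parent in {10,11,12} -> n23 (id 13, level 4), n22 (id 14, level 4), n14 (id 15, level 4).
Iteration 5: no rows with parent in {13,14,15}; recursion stops.

3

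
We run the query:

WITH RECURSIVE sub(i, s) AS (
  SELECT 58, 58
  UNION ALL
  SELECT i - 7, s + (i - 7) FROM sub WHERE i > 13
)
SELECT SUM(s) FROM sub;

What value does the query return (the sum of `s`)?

Base: i=58, s=58.
Iteration 1: 58 > 13 holds -> i = 58 - 7 = 51, s = 58 + 51 = 109.
Iteration 2: 51 > 13 holds -> i = 51 - 7 = 44, s = 109 + 44 = 153.
Iteration 3: 44 > 13 holds -> i = 44 - 7 = 37, s = 153 + 37 = 190.
Iteration 4: 37 > 13 holds -> i = 37 - 7 = 30, s = 190 + 30 = 220.
Iteration 5: 30 > 13 holds -> i = 30 - 7 = 23, s = 220 + 23 = 243.
Iteration 6: 23 > 13 holds -> i = 23 - 7 = 16, s = 243 + 16 = 259.
Iteration 7: 16 > 13 holds -> i = 16 - 7 = 9, s = 259 + 9 = 268.
Iteration 8: 9 > 13 fails; recursion stops.
SUM(s) = 58 + 109 + 153 + 190 + 220 + 243 + 259 + 268 = 1500.

1500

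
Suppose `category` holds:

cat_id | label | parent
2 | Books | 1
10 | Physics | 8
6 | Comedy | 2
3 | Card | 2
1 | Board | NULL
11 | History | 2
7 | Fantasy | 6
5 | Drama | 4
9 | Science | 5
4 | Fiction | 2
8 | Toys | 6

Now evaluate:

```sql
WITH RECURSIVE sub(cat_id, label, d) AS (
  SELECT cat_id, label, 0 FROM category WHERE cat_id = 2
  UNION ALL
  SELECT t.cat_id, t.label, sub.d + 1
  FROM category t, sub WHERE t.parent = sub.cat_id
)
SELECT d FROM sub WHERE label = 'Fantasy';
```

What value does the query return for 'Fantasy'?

Base: cat_id=2 (Books) at d 0.
Iteration 1: rows with parent in {2} -> Card (id 3, d 1), Fiction (id 4, d 1), Comedy (id 6, d 1), History (id 11, d 1).
Iteration 2: rows with parent in {3,4,6,11} -> Drama (id 5, d 2), Fantasy (id 7, d 2), Toys (id 8, d 2).
Iteration 3: rows with parent in {5,7,8} -> Science (id 9, d 3), Physics (id 10, d 3).
Iteration 4: no rows with parent in {9,10}; recursion stops.

2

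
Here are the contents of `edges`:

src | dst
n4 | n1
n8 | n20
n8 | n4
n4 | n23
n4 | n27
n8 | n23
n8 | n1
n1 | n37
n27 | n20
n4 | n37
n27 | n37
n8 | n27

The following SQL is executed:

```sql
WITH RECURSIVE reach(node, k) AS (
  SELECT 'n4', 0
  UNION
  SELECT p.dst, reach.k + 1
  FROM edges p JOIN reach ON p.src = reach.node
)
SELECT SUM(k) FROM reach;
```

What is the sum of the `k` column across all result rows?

Base: (n4, k=0).
Iteration 1: edges from {n4} -> (n1, k=1), (n23, k=1), (n27, k=1), (n37, k=1).
Iteration 2: edges from {n1,n23,n27,n37} -> (n20, k=2), (n37, k=2). [UNION drops 1 duplicate row(s)]
Iteration 3: no outgoing edges from {n20,n37}; recursion stops.
SUM(k) = 0 + 1 + 1 + 1 + 1 + 2 + 2 = 8.

8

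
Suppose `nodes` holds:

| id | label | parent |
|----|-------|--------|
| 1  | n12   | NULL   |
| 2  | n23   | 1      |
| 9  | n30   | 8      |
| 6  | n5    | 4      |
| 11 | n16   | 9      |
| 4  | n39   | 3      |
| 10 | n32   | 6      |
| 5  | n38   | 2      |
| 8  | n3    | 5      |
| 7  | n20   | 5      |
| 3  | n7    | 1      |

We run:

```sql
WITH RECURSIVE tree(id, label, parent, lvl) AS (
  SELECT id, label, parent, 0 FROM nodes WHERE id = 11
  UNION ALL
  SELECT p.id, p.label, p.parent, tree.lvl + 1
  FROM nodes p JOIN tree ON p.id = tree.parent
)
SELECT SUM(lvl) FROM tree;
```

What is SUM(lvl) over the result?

15

Base: id=11 (n16), parent=9, lvl 0.
Iteration 1: join on id=9 -> n30 (id 9, parent=8, lvl 1).
Iteration 2: join on id=8 -> n3 (id 8, parent=5, lvl 2).
Iteration 3: join on id=5 -> n38 (id 5, parent=2, lvl 3).
Iteration 4: join on id=2 -> n23 (id 2, parent=1, lvl 4).
Iteration 5: join on id=1 -> n12 (id 1, parent=NULL, lvl 5).
Iteration 6: parent is NULL; no match; recursion stops.
SUM(lvl) = 0 + 1 + 2 + 3 + 4 + 5 = 15.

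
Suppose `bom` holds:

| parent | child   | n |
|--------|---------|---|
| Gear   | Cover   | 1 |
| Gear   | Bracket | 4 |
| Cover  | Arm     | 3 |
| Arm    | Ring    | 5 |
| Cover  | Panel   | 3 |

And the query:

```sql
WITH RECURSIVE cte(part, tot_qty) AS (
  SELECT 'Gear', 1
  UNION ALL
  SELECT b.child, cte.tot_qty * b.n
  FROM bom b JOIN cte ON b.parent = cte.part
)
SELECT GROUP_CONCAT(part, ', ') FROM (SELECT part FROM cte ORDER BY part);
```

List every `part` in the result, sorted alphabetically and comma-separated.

Base: (Gear, tot_qty=1).
Iteration 1: components of {Gear} -> Bracket = 1*4 = 4, Cover = 1*1 = 1.
Iteration 2: components of {Bracket,Cover} -> Arm = 1*3 = 3, Panel = 1*3 = 3.
Iteration 3: components of {Arm,Panel} -> Ring = 3*5 = 15.
Iteration 4: no further components; recursion stops.

Arm, Bracket, Cover, Gear, Panel, Ring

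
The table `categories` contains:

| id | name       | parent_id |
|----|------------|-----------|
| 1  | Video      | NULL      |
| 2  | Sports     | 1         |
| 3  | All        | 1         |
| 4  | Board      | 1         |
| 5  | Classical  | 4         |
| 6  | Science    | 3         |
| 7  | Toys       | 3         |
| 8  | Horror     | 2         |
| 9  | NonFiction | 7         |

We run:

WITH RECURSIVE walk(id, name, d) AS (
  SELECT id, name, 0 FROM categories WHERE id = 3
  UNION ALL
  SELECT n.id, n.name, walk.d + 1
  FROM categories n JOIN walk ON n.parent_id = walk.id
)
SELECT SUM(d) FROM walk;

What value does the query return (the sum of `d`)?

4

Base: id=3 (All) at d 0.
Iteration 1: rows with parent_id in {3} -> Science (id 6, d 1), Toys (id 7, d 1).
Iteration 2: rows with parent_id in {6,7} -> NonFiction (id 9, d 2).
Iteration 3: no rows with parent_id in {9}; recursion stops.
SUM(d) = 0 + 1 + 1 + 2 = 4.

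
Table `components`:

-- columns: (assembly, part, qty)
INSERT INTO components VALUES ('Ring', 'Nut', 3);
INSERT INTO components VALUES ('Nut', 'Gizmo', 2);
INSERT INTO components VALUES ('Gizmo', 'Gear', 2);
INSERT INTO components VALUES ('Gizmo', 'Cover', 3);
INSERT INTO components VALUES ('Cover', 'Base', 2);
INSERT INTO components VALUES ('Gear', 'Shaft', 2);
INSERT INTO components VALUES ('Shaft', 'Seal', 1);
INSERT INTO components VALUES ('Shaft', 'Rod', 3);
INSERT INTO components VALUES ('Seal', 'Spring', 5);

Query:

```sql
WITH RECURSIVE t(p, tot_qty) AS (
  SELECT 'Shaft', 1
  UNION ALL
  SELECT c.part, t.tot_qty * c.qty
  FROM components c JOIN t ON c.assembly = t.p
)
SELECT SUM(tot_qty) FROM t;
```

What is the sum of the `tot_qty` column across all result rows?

10

Base: (Shaft, tot_qty=1).
Iteration 1: components of {Shaft} -> Rod = 1*3 = 3, Seal = 1*1 = 1.
Iteration 2: components of {Rod,Seal} -> Spring = 1*5 = 5.
Iteration 3: no further components; recursion stops.
SUM(tot_qty) = 1 + 1 + 3 + 5 = 10.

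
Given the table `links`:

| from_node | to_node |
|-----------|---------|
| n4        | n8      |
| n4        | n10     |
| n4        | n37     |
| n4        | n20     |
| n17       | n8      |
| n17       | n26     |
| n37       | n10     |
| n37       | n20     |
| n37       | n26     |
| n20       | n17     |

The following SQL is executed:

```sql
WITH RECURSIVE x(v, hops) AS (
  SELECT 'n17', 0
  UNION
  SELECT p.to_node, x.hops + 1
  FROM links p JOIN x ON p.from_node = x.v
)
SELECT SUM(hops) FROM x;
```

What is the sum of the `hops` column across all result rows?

2

Base: (n17, hops=0).
Iteration 1: edges from {n17} -> (n26, hops=1), (n8, hops=1).
Iteration 2: no outgoing edges from {n26,n8}; recursion stops.
SUM(hops) = 0 + 1 + 1 = 2.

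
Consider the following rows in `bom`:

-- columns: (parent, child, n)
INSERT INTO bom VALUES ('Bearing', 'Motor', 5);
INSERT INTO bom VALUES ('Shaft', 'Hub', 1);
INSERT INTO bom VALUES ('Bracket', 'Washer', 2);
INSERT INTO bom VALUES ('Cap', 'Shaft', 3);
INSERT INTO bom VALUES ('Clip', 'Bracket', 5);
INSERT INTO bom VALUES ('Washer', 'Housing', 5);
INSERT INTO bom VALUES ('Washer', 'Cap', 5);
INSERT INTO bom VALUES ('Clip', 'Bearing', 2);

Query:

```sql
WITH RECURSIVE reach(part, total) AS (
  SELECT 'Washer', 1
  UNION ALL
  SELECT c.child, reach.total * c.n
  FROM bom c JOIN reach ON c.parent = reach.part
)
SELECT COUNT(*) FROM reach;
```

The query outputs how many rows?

Base: (Washer, total=1).
Iteration 1: components of {Washer} -> Cap = 1*5 = 5, Housing = 1*5 = 5.
Iteration 2: components of {Cap,Housing} -> Shaft = 5*3 = 15.
Iteration 3: components of {Shaft} -> Hub = 15*1 = 15.
Iteration 4: no further components; recursion stops.
Total rows emitted: 5.

5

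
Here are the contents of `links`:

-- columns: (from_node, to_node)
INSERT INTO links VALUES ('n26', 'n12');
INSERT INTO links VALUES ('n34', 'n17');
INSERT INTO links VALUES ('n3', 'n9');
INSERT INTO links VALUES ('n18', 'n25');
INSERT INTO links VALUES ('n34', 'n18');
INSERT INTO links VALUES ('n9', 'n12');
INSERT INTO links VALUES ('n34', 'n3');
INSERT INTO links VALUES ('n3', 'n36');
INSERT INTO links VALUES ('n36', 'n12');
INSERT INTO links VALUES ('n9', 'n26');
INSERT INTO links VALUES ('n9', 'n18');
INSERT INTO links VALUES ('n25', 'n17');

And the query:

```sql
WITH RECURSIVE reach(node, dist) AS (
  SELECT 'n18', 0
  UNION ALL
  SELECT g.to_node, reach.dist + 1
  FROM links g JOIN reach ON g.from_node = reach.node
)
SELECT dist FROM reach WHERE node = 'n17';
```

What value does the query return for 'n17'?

2

Base: (n18, dist=0).
Iteration 1: edges from {n18} -> (n25, dist=1).
Iteration 2: edges from {n25} -> (n17, dist=2).
Iteration 3: no outgoing edges from {n17}; recursion stops.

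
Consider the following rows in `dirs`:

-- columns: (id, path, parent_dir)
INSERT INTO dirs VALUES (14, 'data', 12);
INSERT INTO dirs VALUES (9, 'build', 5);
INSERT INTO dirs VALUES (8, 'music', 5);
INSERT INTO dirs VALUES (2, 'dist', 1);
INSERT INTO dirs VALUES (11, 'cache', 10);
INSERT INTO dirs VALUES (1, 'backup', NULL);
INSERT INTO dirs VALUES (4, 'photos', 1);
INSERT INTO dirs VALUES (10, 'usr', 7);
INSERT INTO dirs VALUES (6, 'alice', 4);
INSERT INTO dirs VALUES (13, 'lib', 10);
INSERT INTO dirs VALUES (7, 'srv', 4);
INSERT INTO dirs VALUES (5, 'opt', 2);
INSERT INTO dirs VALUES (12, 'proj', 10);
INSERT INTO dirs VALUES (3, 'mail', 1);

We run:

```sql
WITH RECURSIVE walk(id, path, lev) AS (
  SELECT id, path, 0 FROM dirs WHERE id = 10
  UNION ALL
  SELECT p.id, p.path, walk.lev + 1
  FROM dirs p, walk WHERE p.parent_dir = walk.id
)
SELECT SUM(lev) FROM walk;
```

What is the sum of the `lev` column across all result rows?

5

Base: id=10 (usr) at lev 0.
Iteration 1: rows with parent_dir in {10} -> cache (id 11, lev 1), proj (id 12, lev 1), lib (id 13, lev 1).
Iteration 2: rows with parent_dir in {11,12,13} -> data (id 14, lev 2).
Iteration 3: no rows with parent_dir in {14}; recursion stops.
SUM(lev) = 0 + 1 + 1 + 1 + 2 = 5.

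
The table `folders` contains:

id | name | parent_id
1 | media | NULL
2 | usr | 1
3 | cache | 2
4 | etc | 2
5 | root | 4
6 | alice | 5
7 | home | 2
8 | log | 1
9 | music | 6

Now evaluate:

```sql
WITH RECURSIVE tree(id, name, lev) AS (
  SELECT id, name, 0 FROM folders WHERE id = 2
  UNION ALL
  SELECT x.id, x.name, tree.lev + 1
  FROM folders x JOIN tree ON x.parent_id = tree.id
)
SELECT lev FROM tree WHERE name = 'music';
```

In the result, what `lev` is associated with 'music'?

Base: id=2 (usr) at lev 0.
Iteration 1: rows with parent_id in {2} -> cache (id 3, lev 1), etc (id 4, lev 1), home (id 7, lev 1).
Iteration 2: rows with parent_id in {3,4,7} -> root (id 5, lev 2).
Iteration 3: rows with parent_id in {5} -> alice (id 6, lev 3).
Iteration 4: rows with parent_id in {6} -> music (id 9, lev 4).
Iteration 5: no rows with parent_id in {9}; recursion stops.

4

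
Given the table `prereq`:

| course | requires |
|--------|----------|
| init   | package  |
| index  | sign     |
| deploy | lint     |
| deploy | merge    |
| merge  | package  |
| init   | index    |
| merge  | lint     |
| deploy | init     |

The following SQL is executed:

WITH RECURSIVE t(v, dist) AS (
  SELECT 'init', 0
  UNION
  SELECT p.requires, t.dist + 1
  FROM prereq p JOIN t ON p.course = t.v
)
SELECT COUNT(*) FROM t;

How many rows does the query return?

Base: (init, dist=0).
Iteration 1: edges from {init} -> (index, dist=1), (package, dist=1).
Iteration 2: edges from {index,package} -> (sign, dist=2).
Iteration 3: no outgoing edges from {sign}; recursion stops.
Total rows emitted: 4.

4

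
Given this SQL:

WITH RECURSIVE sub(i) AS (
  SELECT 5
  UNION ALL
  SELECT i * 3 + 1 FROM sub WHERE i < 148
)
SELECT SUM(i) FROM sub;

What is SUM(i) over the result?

Base: i=5.
Iteration 1: 5 < 148 holds -> i = 5 * 3 + 1 = 16.
Iteration 2: 16 < 148 holds -> i = 16 * 3 + 1 = 49.
Iteration 3: 49 < 148 holds -> i = 49 * 3 + 1 = 148.
Iteration 4: 148 < 148 fails; recursion stops.
SUM(i) = 5 + 16 + 49 + 148 = 218.

218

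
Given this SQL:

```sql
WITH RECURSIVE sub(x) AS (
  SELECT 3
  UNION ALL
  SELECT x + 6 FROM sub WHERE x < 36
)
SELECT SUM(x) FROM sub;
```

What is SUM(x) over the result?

Base: x=3.
Iteration 1: 3 < 36 holds -> x = 3 + 6 = 9.
Iteration 2: 9 < 36 holds -> x = 9 + 6 = 15.
Iteration 3: 15 < 36 holds -> x = 15 + 6 = 21.
Iteration 4: 21 < 36 holds -> x = 21 + 6 = 27.
Iteration 5: 27 < 36 holds -> x = 27 + 6 = 33.
Iteration 6: 33 < 36 holds -> x = 33 + 6 = 39.
Iteration 7: 39 < 36 fails; recursion stops.
SUM(x) = 3 + 9 + 15 + 21 + 27 + 33 + 39 = 147.

147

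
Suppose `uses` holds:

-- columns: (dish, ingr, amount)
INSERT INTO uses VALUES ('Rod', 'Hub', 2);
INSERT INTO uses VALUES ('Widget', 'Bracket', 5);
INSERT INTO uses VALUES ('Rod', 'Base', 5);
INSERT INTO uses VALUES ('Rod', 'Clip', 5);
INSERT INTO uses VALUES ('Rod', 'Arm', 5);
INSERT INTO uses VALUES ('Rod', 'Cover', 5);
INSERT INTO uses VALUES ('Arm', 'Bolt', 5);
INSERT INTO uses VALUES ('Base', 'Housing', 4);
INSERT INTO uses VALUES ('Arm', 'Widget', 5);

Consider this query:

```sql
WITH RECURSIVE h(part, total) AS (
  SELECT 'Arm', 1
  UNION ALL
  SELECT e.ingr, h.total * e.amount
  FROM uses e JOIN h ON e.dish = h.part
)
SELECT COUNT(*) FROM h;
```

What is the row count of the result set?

Base: (Arm, total=1).
Iteration 1: components of {Arm} -> Bolt = 1*5 = 5, Widget = 1*5 = 5.
Iteration 2: components of {Bolt,Widget} -> Bracket = 5*5 = 25.
Iteration 3: no further components; recursion stops.
Total rows emitted: 4.

4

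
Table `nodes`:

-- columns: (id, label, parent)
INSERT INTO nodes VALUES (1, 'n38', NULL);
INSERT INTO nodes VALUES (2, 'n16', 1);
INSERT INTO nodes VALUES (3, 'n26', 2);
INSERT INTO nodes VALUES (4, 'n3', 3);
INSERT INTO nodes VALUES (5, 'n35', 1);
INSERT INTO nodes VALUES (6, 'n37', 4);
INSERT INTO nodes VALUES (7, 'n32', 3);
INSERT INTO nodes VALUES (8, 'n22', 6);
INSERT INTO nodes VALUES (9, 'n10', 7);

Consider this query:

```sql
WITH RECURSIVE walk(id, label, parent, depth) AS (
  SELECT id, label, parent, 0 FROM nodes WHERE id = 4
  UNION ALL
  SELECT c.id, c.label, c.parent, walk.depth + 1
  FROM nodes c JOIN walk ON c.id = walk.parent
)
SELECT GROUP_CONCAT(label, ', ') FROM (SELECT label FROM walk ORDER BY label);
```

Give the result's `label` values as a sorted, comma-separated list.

n16, n26, n3, n38

Base: id=4 (n3), parent=3, depth 0.
Iteration 1: join on id=3 -> n26 (id 3, parent=2, depth 1).
Iteration 2: join on id=2 -> n16 (id 2, parent=1, depth 2).
Iteration 3: join on id=1 -> n38 (id 1, parent=NULL, depth 3).
Iteration 4: parent is NULL; no match; recursion stops.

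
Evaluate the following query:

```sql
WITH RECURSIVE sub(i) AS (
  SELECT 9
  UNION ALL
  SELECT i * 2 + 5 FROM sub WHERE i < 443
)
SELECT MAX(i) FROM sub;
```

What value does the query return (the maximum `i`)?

443

Base: i=9.
Iteration 1: 9 < 443 holds -> i = 9 * 2 + 5 = 23.
Iteration 2: 23 < 443 holds -> i = 23 * 2 + 5 = 51.
Iteration 3: 51 < 443 holds -> i = 51 * 2 + 5 = 107.
Iteration 4: 107 < 443 holds -> i = 107 * 2 + 5 = 219.
Iteration 5: 219 < 443 holds -> i = 219 * 2 + 5 = 443.
Iteration 6: 443 < 443 fails; recursion stops.
i values: 9, 23, 51, 107, 219, 443; the maximum is 443.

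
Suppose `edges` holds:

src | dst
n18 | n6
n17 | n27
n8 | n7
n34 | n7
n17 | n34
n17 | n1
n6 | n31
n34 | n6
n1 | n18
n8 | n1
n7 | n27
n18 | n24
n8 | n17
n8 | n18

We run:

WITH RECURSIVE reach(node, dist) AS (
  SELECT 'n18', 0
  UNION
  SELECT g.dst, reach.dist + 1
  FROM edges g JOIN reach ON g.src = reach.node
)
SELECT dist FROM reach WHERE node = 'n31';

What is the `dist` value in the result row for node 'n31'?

Base: (n18, dist=0).
Iteration 1: edges from {n18} -> (n24, dist=1), (n6, dist=1).
Iteration 2: edges from {n24,n6} -> (n31, dist=2).
Iteration 3: no outgoing edges from {n31}; recursion stops.

2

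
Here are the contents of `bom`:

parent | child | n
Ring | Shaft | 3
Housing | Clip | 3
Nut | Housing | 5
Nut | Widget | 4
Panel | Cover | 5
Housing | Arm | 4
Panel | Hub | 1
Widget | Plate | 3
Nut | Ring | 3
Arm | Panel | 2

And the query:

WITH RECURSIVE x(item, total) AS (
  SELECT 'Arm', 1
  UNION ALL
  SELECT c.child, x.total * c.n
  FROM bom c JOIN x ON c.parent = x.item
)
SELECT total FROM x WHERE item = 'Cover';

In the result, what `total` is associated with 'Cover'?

10

Base: (Arm, total=1).
Iteration 1: components of {Arm} -> Panel = 1*2 = 2.
Iteration 2: components of {Panel} -> Cover = 2*5 = 10, Hub = 2*1 = 2.
Iteration 3: no further components; recursion stops.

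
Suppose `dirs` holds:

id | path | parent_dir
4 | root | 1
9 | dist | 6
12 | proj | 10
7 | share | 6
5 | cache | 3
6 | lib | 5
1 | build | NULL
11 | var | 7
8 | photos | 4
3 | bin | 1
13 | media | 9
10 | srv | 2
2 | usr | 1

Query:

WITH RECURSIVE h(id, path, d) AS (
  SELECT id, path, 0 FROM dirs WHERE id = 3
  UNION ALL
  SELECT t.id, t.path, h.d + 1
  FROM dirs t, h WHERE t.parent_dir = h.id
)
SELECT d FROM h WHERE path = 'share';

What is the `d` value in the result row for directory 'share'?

Base: id=3 (bin) at d 0.
Iteration 1: rows with parent_dir in {3} -> cache (id 5, d 1).
Iteration 2: rows with parent_dir in {5} -> lib (id 6, d 2).
Iteration 3: rows with parent_dir in {6} -> share (id 7, d 3), dist (id 9, d 3).
Iteration 4: rows with parent_dir in {7,9} -> var (id 11, d 4), media (id 13, d 4).
Iteration 5: no rows with parent_dir in {11,13}; recursion stops.

3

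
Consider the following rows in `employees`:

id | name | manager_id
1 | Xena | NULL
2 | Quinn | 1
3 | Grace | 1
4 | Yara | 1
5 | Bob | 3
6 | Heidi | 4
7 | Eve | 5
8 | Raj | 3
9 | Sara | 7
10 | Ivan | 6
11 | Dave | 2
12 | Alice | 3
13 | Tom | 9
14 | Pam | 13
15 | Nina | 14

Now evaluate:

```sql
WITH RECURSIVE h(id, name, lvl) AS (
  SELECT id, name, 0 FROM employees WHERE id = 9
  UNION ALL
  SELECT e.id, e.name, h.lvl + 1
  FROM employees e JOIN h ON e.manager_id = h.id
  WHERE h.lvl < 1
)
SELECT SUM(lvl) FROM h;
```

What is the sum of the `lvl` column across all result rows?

1

Base: id=9 (Sara) at lvl 0.
Iteration 1: rows with manager_id in {9} -> Tom (id 13, lvl 1).
Iteration 2: lvl < 1 fails for all current rows; recursion stops.
SUM(lvl) = 0 + 1 = 1.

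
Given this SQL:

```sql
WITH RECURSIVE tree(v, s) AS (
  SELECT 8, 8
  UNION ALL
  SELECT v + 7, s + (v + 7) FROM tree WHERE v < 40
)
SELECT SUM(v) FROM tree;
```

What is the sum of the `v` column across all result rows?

Base: v=8, s=8.
Iteration 1: 8 < 40 holds -> v = 8 + 7 = 15, s = 8 + 15 = 23.
Iteration 2: 15 < 40 holds -> v = 15 + 7 = 22, s = 23 + 22 = 45.
Iteration 3: 22 < 40 holds -> v = 22 + 7 = 29, s = 45 + 29 = 74.
Iteration 4: 29 < 40 holds -> v = 29 + 7 = 36, s = 74 + 36 = 110.
Iteration 5: 36 < 40 holds -> v = 36 + 7 = 43, s = 110 + 43 = 153.
Iteration 6: 43 < 40 fails; recursion stops.
SUM(v) = 8 + 15 + 22 + 29 + 36 + 43 = 153.

153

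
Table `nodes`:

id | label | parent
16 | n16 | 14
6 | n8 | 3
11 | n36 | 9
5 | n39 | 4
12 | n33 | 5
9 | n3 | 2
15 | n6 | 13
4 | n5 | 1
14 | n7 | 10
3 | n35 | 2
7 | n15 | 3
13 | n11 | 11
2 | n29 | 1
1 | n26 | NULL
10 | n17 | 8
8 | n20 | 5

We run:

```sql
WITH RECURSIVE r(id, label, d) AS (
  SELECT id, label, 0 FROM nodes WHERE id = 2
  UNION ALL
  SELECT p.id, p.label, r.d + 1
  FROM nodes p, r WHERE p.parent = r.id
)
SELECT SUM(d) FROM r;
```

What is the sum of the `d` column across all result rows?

15

Base: id=2 (n29) at d 0.
Iteration 1: rows with parent in {2} -> n35 (id 3, d 1), n3 (id 9, d 1).
Iteration 2: rows with parent in {3,9} -> n8 (id 6, d 2), n15 (id 7, d 2), n36 (id 11, d 2).
Iteration 3: rows with parent in {6,7,11} -> n11 (id 13, d 3).
Iteration 4: rows with parent in {13} -> n6 (id 15, d 4).
Iteration 5: no rows with parent in {15}; recursion stops.
SUM(d) = 0 + 1 + 1 + 2 + 2 + 2 + 3 + 4 = 15.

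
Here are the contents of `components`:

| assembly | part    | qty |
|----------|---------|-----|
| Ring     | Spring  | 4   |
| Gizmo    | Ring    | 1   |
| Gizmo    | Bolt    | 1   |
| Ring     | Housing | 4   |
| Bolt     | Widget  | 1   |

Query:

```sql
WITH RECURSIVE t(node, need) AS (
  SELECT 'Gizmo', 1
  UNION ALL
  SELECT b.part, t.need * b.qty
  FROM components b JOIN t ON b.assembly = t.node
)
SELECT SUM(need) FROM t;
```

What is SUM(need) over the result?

Base: (Gizmo, need=1).
Iteration 1: components of {Gizmo} -> Bolt = 1*1 = 1, Ring = 1*1 = 1.
Iteration 2: components of {Bolt,Ring} -> Housing = 1*4 = 4, Spring = 1*4 = 4, Widget = 1*1 = 1.
Iteration 3: no further components; recursion stops.
SUM(need) = 1 + 1 + 1 + 4 + 4 + 1 = 12.

12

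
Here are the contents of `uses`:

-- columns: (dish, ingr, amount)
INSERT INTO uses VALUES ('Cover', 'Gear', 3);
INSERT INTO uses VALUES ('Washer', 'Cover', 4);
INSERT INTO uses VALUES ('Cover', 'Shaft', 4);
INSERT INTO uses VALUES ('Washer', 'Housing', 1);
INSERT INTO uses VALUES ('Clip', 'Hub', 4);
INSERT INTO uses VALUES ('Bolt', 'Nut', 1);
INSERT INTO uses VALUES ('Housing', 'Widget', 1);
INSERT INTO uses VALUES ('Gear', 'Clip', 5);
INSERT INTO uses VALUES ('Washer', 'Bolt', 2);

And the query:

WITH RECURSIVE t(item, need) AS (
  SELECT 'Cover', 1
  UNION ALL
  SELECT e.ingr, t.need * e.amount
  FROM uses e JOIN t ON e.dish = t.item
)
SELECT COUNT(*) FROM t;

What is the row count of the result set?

5

Base: (Cover, need=1).
Iteration 1: components of {Cover} -> Gear = 1*3 = 3, Shaft = 1*4 = 4.
Iteration 2: components of {Gear,Shaft} -> Clip = 3*5 = 15.
Iteration 3: components of {Clip} -> Hub = 15*4 = 60.
Iteration 4: no further components; recursion stops.
Total rows emitted: 5.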